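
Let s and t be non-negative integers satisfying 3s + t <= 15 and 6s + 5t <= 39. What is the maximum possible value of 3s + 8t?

(s,t)=(0,7): 3·0+1·7=7≤15, 6·0+5·7=35≤39, objective 56.
(s,t)=(1,6): 3·1+1·6=9≤15, 6·1+5·6=36≤39, objective 51.
(s,t)=(0,6): 3·0+1·6=6≤15, 6·0+5·6=30≤39, objective 48.
Maximum is 56 at (s,t)=(0,7).

56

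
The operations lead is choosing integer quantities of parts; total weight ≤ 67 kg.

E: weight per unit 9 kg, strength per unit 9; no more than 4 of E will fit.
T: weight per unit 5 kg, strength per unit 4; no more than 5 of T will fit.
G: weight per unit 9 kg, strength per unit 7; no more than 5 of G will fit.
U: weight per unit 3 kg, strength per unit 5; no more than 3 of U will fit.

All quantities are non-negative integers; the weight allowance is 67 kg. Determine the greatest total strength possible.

67

This is a bounded integer knapsack.
U has the best ratio (5/3); taking only U gives at most 3×5 = 15 (stopped by the supply cap of 3).
Mixing does better — 4×E, 4×T, and 3×U: weight 65 ≤ 67, strength 4·9 + 4·4 + 3·5 = 67.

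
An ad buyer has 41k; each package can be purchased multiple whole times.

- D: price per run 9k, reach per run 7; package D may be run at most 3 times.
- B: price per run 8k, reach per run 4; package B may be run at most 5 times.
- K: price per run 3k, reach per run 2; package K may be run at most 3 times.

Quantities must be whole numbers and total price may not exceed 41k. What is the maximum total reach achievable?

29

3×D and 3×K: price 36 ≤ 41, reach 3·7 + 3·2 = 27.
3×D, 1×B, and 2×K: price 41 ≤ 41, reach 3·7 + 1·4 + 2·2 = 29.
Best is 29.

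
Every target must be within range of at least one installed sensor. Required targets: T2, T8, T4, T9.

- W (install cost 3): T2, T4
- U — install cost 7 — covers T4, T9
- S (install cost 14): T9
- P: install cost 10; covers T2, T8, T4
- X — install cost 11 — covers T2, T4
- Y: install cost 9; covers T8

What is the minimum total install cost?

The greedy cost-per-new-target heuristic would pick W, U, and Y for 19, but a cheaper cover exists.
Choose U and P: together they cover T2, T8, T4, T9 — every target.
Total install cost: 7 + 10 = 17.
No cover costs less than 17.

17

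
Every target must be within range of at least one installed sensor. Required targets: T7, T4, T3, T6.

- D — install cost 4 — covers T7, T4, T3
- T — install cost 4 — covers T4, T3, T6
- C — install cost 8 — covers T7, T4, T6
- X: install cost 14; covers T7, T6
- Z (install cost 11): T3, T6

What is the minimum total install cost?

8

This is an integer covering problem.
Choose D and T: together they cover T7, T4, T3, T6 — every target.
Total install cost: 4 + 4 = 8.
No cover costs less than 8.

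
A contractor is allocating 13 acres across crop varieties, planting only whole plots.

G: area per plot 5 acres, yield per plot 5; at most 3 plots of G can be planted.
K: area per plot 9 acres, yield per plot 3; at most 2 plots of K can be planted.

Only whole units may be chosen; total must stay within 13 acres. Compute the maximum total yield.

10

1×G: area 5 ≤ 13, yield 1·5 = 5.
2×G: area 10 ≤ 13, yield 2·5 = 10.
Best is 10.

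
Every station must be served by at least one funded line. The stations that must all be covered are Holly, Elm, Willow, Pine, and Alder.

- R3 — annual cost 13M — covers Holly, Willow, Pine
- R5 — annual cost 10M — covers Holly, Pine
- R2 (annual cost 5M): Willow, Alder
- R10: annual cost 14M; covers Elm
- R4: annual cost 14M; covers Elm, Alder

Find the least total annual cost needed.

This is a weighted set-cover instance.
Choose R3 and R4: together they cover Holly, Elm, Willow, Pine, Alder — every station.
Total annual cost: 13 + 14 = 27.

27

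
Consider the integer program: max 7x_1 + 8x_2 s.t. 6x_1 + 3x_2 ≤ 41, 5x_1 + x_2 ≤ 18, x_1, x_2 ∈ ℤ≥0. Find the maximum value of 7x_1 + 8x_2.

The continuous relaxation peaks at (0, 13.7) with value 109.33; rounding to a feasible lattice point costs some objective.
(x_1,x_2)=(0,13): 6·0+3·13=39≤41, 5·0+1·13=13≤18, objective 104.
(x_1,x_2)=(0,12): 6·0+3·12=36≤41, 5·0+1·12=12≤18, objective 96.
No feasible integer point exceeds 104.

104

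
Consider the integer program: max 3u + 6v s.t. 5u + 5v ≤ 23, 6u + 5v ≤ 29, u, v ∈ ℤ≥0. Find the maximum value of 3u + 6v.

(u,v)=(0,4) is feasible, giving 24.
(u,v)=(1,3) is feasible, giving 21.
(u,v)=(0,3) is feasible, giving 18.
Maximum is 24 at (u,v)=(0,4).

24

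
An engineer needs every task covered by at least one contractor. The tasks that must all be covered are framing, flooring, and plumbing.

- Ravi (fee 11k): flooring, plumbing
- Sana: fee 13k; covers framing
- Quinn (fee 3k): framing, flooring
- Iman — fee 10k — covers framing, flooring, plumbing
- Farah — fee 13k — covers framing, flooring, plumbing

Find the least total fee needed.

10

This is an integer covering problem.
The greedy cost-per-new-task heuristic would pick Quinn and Iman for 13, but a cheaper cover exists.
Iman alone covers framing, flooring, plumbing — every task.
Total fee: 10.
No cover costs less than 10.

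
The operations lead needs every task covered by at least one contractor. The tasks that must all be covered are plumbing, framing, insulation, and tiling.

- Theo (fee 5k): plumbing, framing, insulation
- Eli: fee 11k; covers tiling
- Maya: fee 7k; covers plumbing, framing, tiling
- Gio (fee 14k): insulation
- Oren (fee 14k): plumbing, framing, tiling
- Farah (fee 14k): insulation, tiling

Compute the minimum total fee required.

Choose Theo and Maya: together they cover plumbing, framing, insulation, tiling — every task.
Total fee: 5 + 7 = 12.
No cover costs less than 12.

12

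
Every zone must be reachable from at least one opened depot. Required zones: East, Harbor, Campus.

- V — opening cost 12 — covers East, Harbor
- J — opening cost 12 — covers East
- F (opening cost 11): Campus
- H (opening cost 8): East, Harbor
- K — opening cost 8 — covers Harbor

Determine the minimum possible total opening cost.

19

Choose F and H: together they cover East, Harbor, Campus — every zone.
Total opening cost: 11 + 8 = 19.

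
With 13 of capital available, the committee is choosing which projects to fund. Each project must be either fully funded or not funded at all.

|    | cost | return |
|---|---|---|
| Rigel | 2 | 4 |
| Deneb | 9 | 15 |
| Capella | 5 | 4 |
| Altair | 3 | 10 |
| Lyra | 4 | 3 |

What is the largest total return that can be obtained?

25

Allowing fractional choices, the relaxed optimum would be about 27.3, but projects are indivisible.
Rigel + Capella + Altair: cost 2 + 5 + 3 = 10 ≤ 13, return 4 + 4 + 10 = 18.
Rigel + Deneb: cost 2 + 9 = 11 ≤ 13, return 4 + 15 = 19.
Deneb + Altair: cost 9 + 3 = 12 ≤ 13, return 15 + 10 = 25.
Best is Deneb and Altair with total return 25.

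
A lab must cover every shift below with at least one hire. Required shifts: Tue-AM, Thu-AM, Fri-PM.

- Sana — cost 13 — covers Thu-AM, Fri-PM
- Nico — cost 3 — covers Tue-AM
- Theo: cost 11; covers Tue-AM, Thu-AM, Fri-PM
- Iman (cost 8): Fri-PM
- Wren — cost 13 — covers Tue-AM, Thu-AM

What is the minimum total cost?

11

The greedy cost-per-new-shift heuristic would pick Nico and Theo for 14, but a cheaper cover exists.
Theo alone covers Tue-AM, Thu-AM, Fri-PM — every shift.
Total cost: 11.
No cover costs less than 11.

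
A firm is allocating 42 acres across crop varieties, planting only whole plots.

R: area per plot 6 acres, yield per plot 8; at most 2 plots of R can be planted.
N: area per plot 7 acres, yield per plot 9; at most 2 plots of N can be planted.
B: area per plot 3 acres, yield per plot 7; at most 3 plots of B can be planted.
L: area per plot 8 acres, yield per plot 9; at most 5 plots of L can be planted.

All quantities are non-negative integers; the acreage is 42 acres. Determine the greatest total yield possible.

58

1×R, 2×N, 2×B, and 2×L: area 42 ≤ 42, yield 1·8 + 2·9 + 2·7 + 2·9 = 58.
3×B and 4×L: area 41 ≤ 42, yield 3·7 + 4·9 = 57.
Best is 58.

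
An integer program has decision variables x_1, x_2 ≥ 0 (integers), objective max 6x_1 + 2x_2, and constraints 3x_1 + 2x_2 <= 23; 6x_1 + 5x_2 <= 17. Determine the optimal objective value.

14

The continuous relaxation peaks at (2.83, 0) with value 17.00; rounding to a feasible lattice point costs some objective.
(x_1,x_2)=(2,1): 3·2+2·1=8≤23, 6·2+5·1=17≤17, objective 14.
(x_1,x_2)=(2,0): 3·2+2·0=6≤23, 6·2+5·0=12≤17, objective 12.
(x_1,x_2)=(1,2): 3·1+2·2=7≤23, 6·1+5·2=16≤17, objective 10.
Maximum is 14 at (x_1,x_2)=(2,1).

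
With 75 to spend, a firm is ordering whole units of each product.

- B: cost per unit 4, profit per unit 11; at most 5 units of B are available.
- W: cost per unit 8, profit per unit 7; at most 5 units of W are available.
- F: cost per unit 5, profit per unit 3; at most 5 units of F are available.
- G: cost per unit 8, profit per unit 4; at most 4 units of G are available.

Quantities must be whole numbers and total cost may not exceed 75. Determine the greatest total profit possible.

Take 5×B, 5×W, and 3×F: cost 75 ≤ 75, profit 5·11 + 5·7 + 3·3 = 99.
B has the best ratio (11/4) and is taken to its limit of 5; remaining capacity is filled optimally with the others.

99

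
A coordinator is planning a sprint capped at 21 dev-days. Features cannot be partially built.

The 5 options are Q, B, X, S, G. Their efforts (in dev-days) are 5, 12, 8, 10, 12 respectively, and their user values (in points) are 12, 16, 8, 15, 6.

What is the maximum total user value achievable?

28

Q + S: effort 5 + 10 = 15 ≤ 21, user value 12 + 15 = 27.
Q + B: effort 5 + 12 = 17 ≤ 21, user value 12 + 16 = 28.
B + X: effort 12 + 8 = 20 ≤ 21, user value 16 + 8 = 24.
Best is Q and B with total user value 28.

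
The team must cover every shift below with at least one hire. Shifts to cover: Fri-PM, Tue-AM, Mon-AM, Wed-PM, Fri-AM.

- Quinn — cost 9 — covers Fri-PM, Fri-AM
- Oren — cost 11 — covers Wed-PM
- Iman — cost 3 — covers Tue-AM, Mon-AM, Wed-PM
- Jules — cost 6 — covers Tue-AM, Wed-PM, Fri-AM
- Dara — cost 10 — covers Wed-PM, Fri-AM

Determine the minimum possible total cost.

12

This is a weighted set-cover instance.
Choose Quinn and Iman: together they cover Fri-PM, Tue-AM, Mon-AM, Wed-PM, Fri-AM — every shift.
Total cost: 9 + 3 = 12.
No cover costs less than 12.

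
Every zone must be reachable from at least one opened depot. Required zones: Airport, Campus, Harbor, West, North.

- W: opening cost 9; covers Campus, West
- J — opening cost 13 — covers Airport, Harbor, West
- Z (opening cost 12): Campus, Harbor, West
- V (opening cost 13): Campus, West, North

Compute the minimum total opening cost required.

26

The greedy cost-per-new-zone heuristic would pick Z, J, and V for 38, but a cheaper cover exists.
Choose J and V: together they cover Airport, Campus, Harbor, West, North — every zone.
Total opening cost: 13 + 13 = 26.
No cover costs less than 26.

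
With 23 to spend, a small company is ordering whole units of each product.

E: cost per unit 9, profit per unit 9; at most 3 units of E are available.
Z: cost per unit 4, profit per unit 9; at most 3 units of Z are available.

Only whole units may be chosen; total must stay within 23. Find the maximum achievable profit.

1×E and 3×Z: cost 21 ≤ 23, profit 1·9 + 3·9 = 36.
3×Z: cost 12 ≤ 23, profit 3·9 = 27.
Best is 36.

36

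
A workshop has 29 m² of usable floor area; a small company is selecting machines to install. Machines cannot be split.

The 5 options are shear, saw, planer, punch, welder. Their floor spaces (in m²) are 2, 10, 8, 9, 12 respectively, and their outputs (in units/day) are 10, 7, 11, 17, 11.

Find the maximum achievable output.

planer + punch + welder: floor space 8 + 9 + 12 = 29 ≤ 29, output 11 + 17 + 11 = 39.
shear + planer + punch: floor space 2 + 8 + 9 = 19 ≤ 29, output 10 + 11 + 17 = 38.
shear + saw + planer + punch: floor space 2 + 10 + 8 + 9 = 29 ≤ 29, output 10 + 7 + 11 + 17 = 45.
Best is shear, saw, planer, and punch with total output 45.

45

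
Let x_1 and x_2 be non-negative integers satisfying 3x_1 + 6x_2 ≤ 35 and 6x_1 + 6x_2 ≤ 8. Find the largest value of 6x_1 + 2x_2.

The continuous relaxation peaks at (1.33, 0) with value 8.00; rounding to a feasible lattice point costs some objective.
(x_1,x_2)=(1,0): 3·1+6·0=3≤35, 6·1+6·0=6≤8, objective 6.
(x_1,x_2)=(0,1): 3·0+6·1=6≤35, 6·0+6·1=6≤8, objective 2.
No feasible integer point exceeds 6.

6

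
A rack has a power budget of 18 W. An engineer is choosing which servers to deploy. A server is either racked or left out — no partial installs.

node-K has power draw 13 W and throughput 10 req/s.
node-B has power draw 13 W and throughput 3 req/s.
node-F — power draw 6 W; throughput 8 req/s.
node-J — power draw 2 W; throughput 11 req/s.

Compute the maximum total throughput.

Allowing fractional choices, the relaxed optimum would be about 26.7, but servers are indivisible.
node-B + node-J: power draw 13 + 2 = 15 ≤ 18, throughput 3 + 11 = 14.
node-K + node-J: power draw 13 + 2 = 15 ≤ 18, throughput 10 + 11 = 21.
node-F + node-J: power draw 6 + 2 = 8 ≤ 18, throughput 8 + 11 = 19.
Best is node-K and node-J with total throughput 21.

21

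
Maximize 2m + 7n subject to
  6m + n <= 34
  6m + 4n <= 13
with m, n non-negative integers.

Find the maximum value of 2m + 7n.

21

Relaxing integrality, the LP optimum is 22.75 at (m,n) = (0, 3.25), which is not an integer point.
(m,n)=(0,3): 6·0+1·3=3≤34, 6·0+4·3=12≤13, objective 21.
(m,n)=(0,2): 6·0+1·2=2≤34, 6·0+4·2=8≤13, objective 14.
The best lattice point is (0,3), giving 21.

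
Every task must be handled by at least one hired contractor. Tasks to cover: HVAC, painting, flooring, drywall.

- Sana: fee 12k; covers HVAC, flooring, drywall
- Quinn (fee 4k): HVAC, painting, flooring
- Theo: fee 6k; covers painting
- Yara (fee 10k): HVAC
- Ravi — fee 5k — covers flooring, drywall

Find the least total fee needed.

9

Choose Quinn and Ravi: together they cover HVAC, painting, flooring, drywall — every task.
Total fee: 4 + 5 = 9.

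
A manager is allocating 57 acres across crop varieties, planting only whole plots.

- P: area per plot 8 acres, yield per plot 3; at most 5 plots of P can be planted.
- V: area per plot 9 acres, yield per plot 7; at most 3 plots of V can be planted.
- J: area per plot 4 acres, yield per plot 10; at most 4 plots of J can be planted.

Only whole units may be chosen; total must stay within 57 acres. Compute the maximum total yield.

64

This is a bounded integer knapsack.
3×V and 4×J: area 43 ≤ 57, yield 3·7 + 4·10 = 61.
1×P, 3×V, and 4×J: area 51 ≤ 57, yield 1·3 + 3·7 + 4·10 = 64.
Best is 64.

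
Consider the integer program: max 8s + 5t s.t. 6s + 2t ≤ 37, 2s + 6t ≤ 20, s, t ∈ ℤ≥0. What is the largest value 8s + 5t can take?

48

(s,t)=(6,0) is feasible, giving 48.
(s,t)=(5,1) is feasible, giving 45.
(s,t)=(4,2) is feasible, giving 42.
(s,t)=(5,0) is feasible, giving 40.
Maximum is 48 at (s,t)=(6,0).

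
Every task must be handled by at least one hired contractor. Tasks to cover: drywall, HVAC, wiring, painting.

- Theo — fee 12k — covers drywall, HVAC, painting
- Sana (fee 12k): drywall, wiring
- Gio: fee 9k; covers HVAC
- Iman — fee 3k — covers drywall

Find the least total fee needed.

24

Choose Theo and Sana: together they cover drywall, HVAC, wiring, painting — every task.
Total fee: 12 + 12 = 24.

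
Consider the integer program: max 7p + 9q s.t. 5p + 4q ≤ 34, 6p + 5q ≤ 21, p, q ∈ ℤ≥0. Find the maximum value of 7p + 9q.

The continuous relaxation peaks at (0, 4.2) with value 37.80; rounding to a feasible lattice point costs some objective.
(p,q)=(0,4): 5·0+4·4=16≤34, 6·0+5·4=20≤21, objective 36.
(p,q)=(1,3): 5·1+4·3=17≤34, 6·1+5·3=21≤21, objective 34.
Maximum is 36 at (p,q)=(0,4).

36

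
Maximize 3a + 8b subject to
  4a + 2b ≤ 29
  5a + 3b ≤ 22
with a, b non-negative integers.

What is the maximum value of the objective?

56

Relaxing integrality, the LP optimum is 58.67 at (a,b) = (0, 7.33), which is not an integer point.
(a,b)=(0,7) is feasible, giving 56.
(a,b)=(0,6) is feasible, giving 48.
The best lattice point is (0,7), giving 56.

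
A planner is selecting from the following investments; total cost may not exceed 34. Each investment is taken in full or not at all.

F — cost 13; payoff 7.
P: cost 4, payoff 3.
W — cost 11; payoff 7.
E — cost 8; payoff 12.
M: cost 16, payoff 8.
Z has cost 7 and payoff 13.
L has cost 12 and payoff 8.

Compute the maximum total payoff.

P + E + Z + L: cost 4 + 8 + 7 + 12 = 31 ≤ 34, payoff 3 + 12 + 13 + 8 = 36.
F + P + E + Z: cost 13 + 4 + 8 + 7 = 32 ≤ 34, payoff 7 + 3 + 12 + 13 = 35.
P + W + E + Z: cost 4 + 11 + 8 + 7 = 30 ≤ 34, payoff 3 + 7 + 12 + 13 = 35.
Best is P, E, Z, and L with total payoff 36.

36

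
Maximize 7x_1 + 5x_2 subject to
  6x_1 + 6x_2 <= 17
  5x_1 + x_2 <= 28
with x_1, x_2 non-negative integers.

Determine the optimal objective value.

(x_1,x_2)=(2,0): 6·2+6·0=12≤17, 5·2+1·0=10≤28, objective 14.
(x_1,x_2)=(1,1): 6·1+6·1=12≤17, 5·1+1·1=6≤28, objective 12.
(x_1,x_2)=(1,0): 6·1+6·0=6≤17, 5·1+1·0=5≤28, objective 7.
No feasible integer point exceeds 14.

14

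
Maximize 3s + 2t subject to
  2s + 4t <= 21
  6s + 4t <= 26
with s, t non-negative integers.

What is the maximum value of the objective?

13

(s,t)=(3,2): 2·3+4·2=14≤21, 6·3+4·2=26≤26, objective 13.
(s,t)=(2,3): 2·2+4·3=16≤21, 6·2+4·3=24≤26, objective 12.
(s,t)=(3,1): 2·3+4·1=10≤21, 6·3+4·1=22≤26, objective 11.
The best lattice point is (3,2), giving 13.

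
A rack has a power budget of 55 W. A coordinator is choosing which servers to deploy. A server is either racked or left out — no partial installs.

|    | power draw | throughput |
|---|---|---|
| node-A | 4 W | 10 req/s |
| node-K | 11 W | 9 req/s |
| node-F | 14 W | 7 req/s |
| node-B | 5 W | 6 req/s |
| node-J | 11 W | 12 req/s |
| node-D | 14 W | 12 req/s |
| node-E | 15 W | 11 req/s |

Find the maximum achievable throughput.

54

Take node-A, node-K, node-J, node-D, and node-E: power draw 4 + 11 + 11 + 14 + 15 = 55 ≤ 55, throughput 10 + 9 + 12 + 12 + 11 = 54.
No other feasible combination does better.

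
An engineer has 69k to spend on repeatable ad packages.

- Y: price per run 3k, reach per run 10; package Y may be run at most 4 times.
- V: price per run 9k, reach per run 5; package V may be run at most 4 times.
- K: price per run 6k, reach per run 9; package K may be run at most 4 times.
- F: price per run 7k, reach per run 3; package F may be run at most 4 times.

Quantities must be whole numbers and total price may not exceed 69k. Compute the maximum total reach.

92

Take 4×Y, 2×V, 4×K, and 2×F: price 68 ≤ 69, reach 4·10 + 2·5 + 4·9 + 2·3 = 92.
Y has the best ratio (10/3) and is taken to its limit of 4; remaining capacity is filled optimally with the others.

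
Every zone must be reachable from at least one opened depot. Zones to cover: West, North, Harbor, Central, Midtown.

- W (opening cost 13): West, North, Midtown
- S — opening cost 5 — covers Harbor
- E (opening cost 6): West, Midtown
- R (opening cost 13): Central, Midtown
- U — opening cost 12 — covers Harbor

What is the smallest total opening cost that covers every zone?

31

Choose W, S, and R: together they cover West, North, Harbor, Central, Midtown — every zone.
Total opening cost: 13 + 5 + 13 = 31.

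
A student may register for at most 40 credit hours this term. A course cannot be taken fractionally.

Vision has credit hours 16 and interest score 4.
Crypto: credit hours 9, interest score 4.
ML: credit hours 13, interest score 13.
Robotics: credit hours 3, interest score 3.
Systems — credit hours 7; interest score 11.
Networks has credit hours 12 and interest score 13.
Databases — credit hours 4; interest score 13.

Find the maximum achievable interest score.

Allowing fractional choices, the relaxed optimum would be about 53.4, but courses are indivisible.
ML + Robotics + Systems + Networks + Databases: credit hours 13 + 3 + 7 + 12 + 4 = 39 ≤ 40, interest score 13 + 3 + 11 + 13 + 13 = 53.
ML + Systems + Networks + Databases: credit hours 13 + 7 + 12 + 4 = 36 ≤ 40, interest score 13 + 11 + 13 + 13 = 50.
Crypto + Robotics + Systems + Networks + Databases: credit hours 9 + 3 + 7 + 12 + 4 = 35 ≤ 40, interest score 4 + 3 + 11 + 13 + 13 = 44.
Best is ML, Robotics, Systems, Networks, and Databases with total interest score 53.

53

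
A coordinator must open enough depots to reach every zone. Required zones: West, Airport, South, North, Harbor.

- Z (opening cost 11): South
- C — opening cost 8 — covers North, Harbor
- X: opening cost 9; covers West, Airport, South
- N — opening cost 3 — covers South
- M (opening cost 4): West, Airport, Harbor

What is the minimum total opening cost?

Choose C, N, and M: together they cover West, Airport, South, North, Harbor — every zone.
Total opening cost: 8 + 3 + 4 = 15.
No cover costs less than 15.

15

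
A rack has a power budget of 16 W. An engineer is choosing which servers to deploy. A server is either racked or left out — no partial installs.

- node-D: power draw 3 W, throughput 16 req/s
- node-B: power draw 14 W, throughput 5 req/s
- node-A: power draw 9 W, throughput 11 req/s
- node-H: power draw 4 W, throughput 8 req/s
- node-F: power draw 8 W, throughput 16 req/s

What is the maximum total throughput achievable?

40

node-D + node-A + node-H: power draw 3 + 9 + 4 = 16 ≤ 16, throughput 16 + 11 + 8 = 35.
node-D + node-F: power draw 3 + 8 = 11 ≤ 16, throughput 16 + 16 = 32.
node-D + node-H + node-F: power draw 3 + 4 + 8 = 15 ≤ 16, throughput 16 + 8 + 16 = 40.
Best is node-D, node-H, and node-F with total throughput 40.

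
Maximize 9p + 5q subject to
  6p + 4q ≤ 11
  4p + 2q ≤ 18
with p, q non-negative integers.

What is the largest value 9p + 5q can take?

(p,q)=(1,1): 6·1+4·1=10≤11, 4·1+2·1=6≤18, objective 14.
(p,q)=(0,2): 6·0+4·2=8≤11, 4·0+2·2=4≤18, objective 10.
(p,q)=(1,0): 6·1+4·0=6≤11, 4·1+2·0=4≤18, objective 9.
The best lattice point is (1,1), giving 14.

14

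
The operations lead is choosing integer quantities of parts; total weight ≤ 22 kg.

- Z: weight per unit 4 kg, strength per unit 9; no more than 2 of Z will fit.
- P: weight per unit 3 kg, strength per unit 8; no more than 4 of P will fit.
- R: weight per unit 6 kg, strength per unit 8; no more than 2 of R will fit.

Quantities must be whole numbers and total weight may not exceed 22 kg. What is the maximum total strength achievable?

50

This is a bounded integer knapsack.
P has the best ratio (8/3); taking only P gives at most 4×8 = 32 (stopped by the supply cap of 4).
Mixing does better — 2×Z and 4×P: weight 20 ≤ 22, strength 2·9 + 4·8 = 50.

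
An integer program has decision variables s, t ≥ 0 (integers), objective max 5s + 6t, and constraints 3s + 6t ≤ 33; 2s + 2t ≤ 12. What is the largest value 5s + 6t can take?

35

(s,t)=(1,5): 3·1+6·5=33≤33, 2·1+2·5=12≤12, objective 35.
(s,t)=(2,4): 3·2+6·4=30≤33, 2·2+2·4=12≤12, objective 34.
No feasible integer point exceeds 35.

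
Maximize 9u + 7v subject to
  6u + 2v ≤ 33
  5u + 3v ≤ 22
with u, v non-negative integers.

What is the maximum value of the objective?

The continuous relaxation peaks at (0, 7.33) with value 51.33; rounding to a feasible lattice point costs some objective.
(u,v)=(0,7): 6·0+2·7=14≤33, 5·0+3·7=21≤22, objective 49.
(u,v)=(0,6): 6·0+2·6=12≤33, 5·0+3·6=18≤22, objective 42.
No feasible integer point exceeds 49.

49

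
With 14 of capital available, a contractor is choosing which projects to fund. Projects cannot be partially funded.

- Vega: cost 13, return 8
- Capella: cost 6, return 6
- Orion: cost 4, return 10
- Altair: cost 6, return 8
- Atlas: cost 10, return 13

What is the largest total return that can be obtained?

23

Take Orion and Atlas: cost 4 + 10 = 14 ≤ 14, return 10 + 13 = 23.
No other feasible combination does better.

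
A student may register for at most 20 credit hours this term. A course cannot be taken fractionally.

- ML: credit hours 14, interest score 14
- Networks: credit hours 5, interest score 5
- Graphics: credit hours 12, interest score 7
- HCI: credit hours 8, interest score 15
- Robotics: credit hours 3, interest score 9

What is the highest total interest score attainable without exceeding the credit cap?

HCI + Robotics: credit hours 8 + 3 = 11 ≤ 20, interest score 15 + 9 = 24.
Networks + HCI + Robotics: credit hours 5 + 8 + 3 = 16 ≤ 20, interest score 5 + 15 + 9 = 29.
Best is Networks, HCI, and Robotics with total interest score 29.

29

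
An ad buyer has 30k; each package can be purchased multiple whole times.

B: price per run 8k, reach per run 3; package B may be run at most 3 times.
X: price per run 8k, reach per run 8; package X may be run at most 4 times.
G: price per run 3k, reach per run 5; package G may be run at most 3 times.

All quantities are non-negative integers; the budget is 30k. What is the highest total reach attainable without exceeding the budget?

3×X and 2×G: price 30 ≤ 30, reach 3·8 + 2·5 = 34.
2×X and 3×G: price 25 ≤ 30, reach 2·8 + 3·5 = 31.
Best is 34.

34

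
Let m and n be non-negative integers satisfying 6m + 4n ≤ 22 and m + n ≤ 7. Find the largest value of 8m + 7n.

36

(m,n)=(1,4): 6·1+4·4=22≤22, 1·1+1·4=5≤7, objective 36.
(m,n)=(0,5): 6·0+4·5=20≤22, 1·0+1·5=5≤7, objective 35.
(m,n)=(1,3): 6·1+4·3=18≤22, 1·1+1·3=4≤7, objective 29.
(m,n)=(0,4): 6·0+4·4=16≤22, 1·0+1·4=4≤7, objective 28.
The best lattice point is (1,4), giving 36.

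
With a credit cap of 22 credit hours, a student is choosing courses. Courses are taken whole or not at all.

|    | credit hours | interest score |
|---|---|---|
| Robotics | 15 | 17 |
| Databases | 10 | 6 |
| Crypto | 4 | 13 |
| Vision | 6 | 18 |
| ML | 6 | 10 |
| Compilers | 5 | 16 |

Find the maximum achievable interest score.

This is a 0-1 knapsack instance.
Allowing fractional choices, the relaxed optimum would be about 58.1, but courses are indivisible.
Vision + ML + Compilers: credit hours 6 + 6 + 5 = 17 ≤ 22, interest score 18 + 10 + 16 = 44.
Crypto + Vision + ML + Compilers: credit hours 4 + 6 + 6 + 5 = 21 ≤ 22, interest score 13 + 18 + 10 + 16 = 57.
Crypto + Vision + Compilers: credit hours 4 + 6 + 5 = 15 ≤ 22, interest score 13 + 18 + 16 = 47.
Best is Crypto, Vision, ML, and Compilers with total interest score 57.

57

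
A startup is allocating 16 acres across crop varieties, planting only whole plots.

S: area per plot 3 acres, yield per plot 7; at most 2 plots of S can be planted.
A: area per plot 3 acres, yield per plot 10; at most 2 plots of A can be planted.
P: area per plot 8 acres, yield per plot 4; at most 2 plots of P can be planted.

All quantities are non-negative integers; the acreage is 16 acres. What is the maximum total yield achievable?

A has the best ratio (10/3); taking only A gives at most 2×10 = 20 (stopped by the supply cap of 2).
Mixing does better — 2×S and 2×A: area 12 ≤ 16, yield 2·7 + 2·10 = 34.

34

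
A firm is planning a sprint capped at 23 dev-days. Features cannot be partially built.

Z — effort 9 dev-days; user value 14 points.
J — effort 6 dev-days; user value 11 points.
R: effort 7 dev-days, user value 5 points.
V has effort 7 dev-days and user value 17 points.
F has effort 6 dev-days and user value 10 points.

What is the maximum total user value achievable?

42

This is a 0-1 knapsack instance.
Take Z, J, and V: effort 9 + 6 + 7 = 22 ≤ 23, user value 14 + 11 + 17 = 42.
No other feasible combination does better.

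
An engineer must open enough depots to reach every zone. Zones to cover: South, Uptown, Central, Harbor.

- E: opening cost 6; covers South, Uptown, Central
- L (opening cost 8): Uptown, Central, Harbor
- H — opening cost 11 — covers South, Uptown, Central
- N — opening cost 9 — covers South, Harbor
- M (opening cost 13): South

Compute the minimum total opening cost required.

Choose E and L: together they cover South, Uptown, Central, Harbor — every zone.
Total opening cost: 6 + 8 = 14.
No cover costs less than 14.

14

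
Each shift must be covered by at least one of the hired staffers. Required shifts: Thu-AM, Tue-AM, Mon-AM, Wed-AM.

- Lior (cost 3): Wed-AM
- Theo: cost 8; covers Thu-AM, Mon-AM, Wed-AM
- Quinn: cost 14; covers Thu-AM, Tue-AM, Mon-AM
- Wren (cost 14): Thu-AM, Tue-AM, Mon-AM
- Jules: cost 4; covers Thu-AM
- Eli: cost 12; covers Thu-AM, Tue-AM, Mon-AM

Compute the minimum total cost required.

15

Choose Lior and Eli: together they cover Thu-AM, Tue-AM, Mon-AM, Wed-AM — every shift.
Total cost: 3 + 12 = 15.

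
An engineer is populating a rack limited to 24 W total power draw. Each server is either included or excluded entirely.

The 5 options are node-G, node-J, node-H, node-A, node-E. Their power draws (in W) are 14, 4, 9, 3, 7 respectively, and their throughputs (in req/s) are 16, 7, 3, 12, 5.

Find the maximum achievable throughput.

35

Allowing fractional choices, the relaxed optimum would be about 37.1, but servers are indivisible.
node-G + node-A + node-E: power draw 14 + 3 + 7 = 24 ≤ 24, throughput 16 + 12 + 5 = 33.
node-G + node-A: power draw 14 + 3 = 17 ≤ 24, throughput 16 + 12 = 28.
node-G + node-J + node-A: power draw 14 + 4 + 3 = 21 ≤ 24, throughput 16 + 7 + 12 = 35.
Best is node-G, node-J, and node-A with total throughput 35.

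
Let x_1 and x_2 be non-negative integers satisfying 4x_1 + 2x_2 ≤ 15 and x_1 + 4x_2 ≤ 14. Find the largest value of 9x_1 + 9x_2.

45

The continuous relaxation peaks at (2.29, 2.93) with value 46.93; rounding to a feasible lattice point costs some objective.
(x_1,x_2)=(2,3): 4·2+2·3=14≤15, 1·2+4·3=14≤14, objective 45.
(x_1,x_2)=(3,1): 4·3+2·1=14≤15, 1·3+4·1=7≤14, objective 36.
(x_1,x_2)=(2,2): 4·2+2·2=12≤15, 1·2+4·2=10≤14, objective 36.
(x_1,x_2)=(1,3): 4·1+2·3=10≤15, 1·1+4·3=13≤14, objective 36.
The best lattice point is (2,3), giving 45.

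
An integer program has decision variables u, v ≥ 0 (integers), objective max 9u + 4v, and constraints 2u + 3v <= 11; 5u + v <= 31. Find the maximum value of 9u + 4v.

The continuous relaxation peaks at (5.5, 0) with value 49.50; rounding to a feasible lattice point costs some objective.
(u,v)=(5,0): 2·5+3·0=10≤11, 5·5+1·0=25≤31, objective 45.
(u,v)=(4,1): 2·4+3·1=11≤11, 5·4+1·1=21≤31, objective 40.
(u,v)=(4,0): 2·4+3·0=8≤11, 5·4+1·0=20≤31, objective 36.
Maximum is 45 at (u,v)=(5,0).

45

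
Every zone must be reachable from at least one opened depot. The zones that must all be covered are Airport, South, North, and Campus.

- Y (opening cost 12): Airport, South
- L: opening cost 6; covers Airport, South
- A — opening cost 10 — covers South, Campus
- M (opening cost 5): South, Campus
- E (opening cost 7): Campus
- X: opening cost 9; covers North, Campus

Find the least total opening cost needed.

15

This is an integer covering problem.
The greedy cost-per-new-zone heuristic would pick M, L, and X for 20, but a cheaper cover exists.
Choose L and X: together they cover Airport, South, North, Campus — every zone.
Total opening cost: 6 + 9 = 15.
No cover costs less than 15.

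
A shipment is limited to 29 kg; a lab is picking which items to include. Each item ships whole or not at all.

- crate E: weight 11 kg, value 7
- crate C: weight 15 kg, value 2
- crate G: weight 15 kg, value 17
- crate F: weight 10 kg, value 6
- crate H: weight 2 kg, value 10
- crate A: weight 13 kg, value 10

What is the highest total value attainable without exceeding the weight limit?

crate G + crate H: weight 15 + 2 = 17 ≤ 29, value 17 + 10 = 27.
crate E + crate G + crate H: weight 11 + 15 + 2 = 28 ≤ 29, value 7 + 17 + 10 = 34.
crate G + crate F + crate H: weight 15 + 10 + 2 = 27 ≤ 29, value 17 + 6 + 10 = 33.
Best is crate E, crate G, and crate H with total value 34.

34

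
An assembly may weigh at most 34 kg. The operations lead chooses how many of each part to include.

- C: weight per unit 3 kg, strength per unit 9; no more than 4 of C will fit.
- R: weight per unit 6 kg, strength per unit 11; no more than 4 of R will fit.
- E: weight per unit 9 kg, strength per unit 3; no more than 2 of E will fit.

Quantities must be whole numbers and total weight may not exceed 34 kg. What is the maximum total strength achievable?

71

This is a bounded integer knapsack.
4×C and 3×R: weight 30 ≤ 34, strength 4·9 + 3·11 = 69.
3×C and 4×R: weight 33 ≤ 34, strength 3·9 + 4·11 = 71.
Best is 71.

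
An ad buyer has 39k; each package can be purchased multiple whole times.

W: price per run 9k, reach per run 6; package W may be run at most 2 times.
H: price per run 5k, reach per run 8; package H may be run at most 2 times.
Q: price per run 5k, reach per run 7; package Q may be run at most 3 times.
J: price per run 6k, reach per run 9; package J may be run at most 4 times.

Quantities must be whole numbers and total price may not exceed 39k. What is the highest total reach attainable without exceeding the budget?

H has the best ratio (8/5); taking only H gives at most 2×8 = 16 (stopped by the supply cap of 2).
Mixing does better — 2×H, 1×Q, and 4×J: price 39 ≤ 39, reach 2·8 + 1·7 + 4·9 = 59.

59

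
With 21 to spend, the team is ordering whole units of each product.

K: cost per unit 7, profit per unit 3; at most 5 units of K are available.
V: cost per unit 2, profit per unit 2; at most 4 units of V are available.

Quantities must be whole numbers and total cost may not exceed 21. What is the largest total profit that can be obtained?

Take 2×K and 3×V: cost 20 ≤ 21, profit 2·3 + 3·2 = 12.
No other integer combination yields more.

12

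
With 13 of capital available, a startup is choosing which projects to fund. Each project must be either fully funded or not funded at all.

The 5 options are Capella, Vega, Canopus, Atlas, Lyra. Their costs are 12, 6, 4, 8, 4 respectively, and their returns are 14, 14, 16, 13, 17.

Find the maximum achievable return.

Allowing fractional choices, the relaxed optimum would be about 44.7, but projects are indivisible.
Vega + Canopus: cost 6 + 4 = 10 ≤ 13, return 14 + 16 = 30.
Canopus + Lyra: cost 4 + 4 = 8 ≤ 13, return 16 + 17 = 33.
Vega + Lyra: cost 6 + 4 = 10 ≤ 13, return 14 + 17 = 31.
Best is Canopus and Lyra with total return 33.

33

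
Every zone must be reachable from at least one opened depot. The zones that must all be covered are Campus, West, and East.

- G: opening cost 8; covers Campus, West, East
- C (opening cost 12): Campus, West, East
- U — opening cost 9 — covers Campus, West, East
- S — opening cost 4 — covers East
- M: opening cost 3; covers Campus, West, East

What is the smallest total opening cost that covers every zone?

M alone covers Campus, West, East — every zone.
Total opening cost: 3.
No cover costs less than 3.

3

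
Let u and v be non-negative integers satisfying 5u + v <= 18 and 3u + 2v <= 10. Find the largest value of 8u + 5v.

Relaxing integrality, the LP optimum is 26.67 at (u,v) = (3.33, 0), which is not an integer point.
(u,v)=(2,2): 5·2+1·2=12≤18, 3·2+2·2=10≤10, objective 26.
(u,v)=(3,0): 5·3+1·0=15≤18, 3·3+2·0=9≤10, objective 24.
(u,v)=(1,3): 5·1+1·3=8≤18, 3·1+2·3=9≤10, objective 23.
No feasible integer point exceeds 26.

26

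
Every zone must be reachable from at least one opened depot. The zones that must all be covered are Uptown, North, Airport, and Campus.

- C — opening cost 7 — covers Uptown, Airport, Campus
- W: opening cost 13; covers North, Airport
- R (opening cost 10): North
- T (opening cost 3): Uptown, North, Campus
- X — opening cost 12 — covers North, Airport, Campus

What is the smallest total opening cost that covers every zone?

10

Choose C and T: together they cover Uptown, North, Airport, Campus — every zone.
Total opening cost: 7 + 3 = 10.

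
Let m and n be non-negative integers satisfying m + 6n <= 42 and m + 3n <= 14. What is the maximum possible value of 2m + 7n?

Relaxing integrality, the LP optimum is 32.67 at (m,n) = (0, 4.67), which is not an integer point.
(m,n)=(2,4): 1·2+6·4=26≤42, 1·2+3·4=14≤14, objective 32.
(m,n)=(1,4): 1·1+6·4=25≤42, 1·1+3·4=13≤14, objective 30.
(m,n)=(0,4): 1·0+6·4=24≤42, 1·0+3·4=12≤14, objective 28.
Maximum is 32 at (m,n)=(2,4).

32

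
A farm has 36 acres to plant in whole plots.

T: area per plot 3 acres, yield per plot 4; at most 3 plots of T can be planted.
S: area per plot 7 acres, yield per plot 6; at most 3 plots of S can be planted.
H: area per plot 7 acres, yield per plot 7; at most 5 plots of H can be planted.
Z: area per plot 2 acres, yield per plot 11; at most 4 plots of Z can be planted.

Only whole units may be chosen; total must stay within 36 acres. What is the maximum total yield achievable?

This is a bounded integer knapsack.
Z has the best ratio (11/2); taking only Z gives at most 4×11 = 44 (stopped by the supply cap of 4).
Mixing does better — 2×T, 3×H, and 4×Z: area 35 ≤ 36, yield 2·4 + 3·7 + 4·11 = 73.

73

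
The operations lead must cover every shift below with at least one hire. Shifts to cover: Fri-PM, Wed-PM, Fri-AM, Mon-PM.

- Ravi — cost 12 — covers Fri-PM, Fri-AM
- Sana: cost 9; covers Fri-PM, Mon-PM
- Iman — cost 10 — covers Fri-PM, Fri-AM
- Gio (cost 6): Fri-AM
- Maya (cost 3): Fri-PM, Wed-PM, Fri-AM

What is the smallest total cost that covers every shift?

Choose Sana and Maya: together they cover Fri-PM, Wed-PM, Fri-AM, Mon-PM — every shift.
Total cost: 9 + 3 = 12.
No cover costs less than 12.

12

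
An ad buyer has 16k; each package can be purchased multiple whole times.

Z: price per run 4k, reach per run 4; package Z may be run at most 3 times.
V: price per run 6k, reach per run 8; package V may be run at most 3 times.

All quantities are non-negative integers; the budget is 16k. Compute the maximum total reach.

20

Take 1×Z and 2×V: price 16 ≤ 16, reach 1·4 + 2·8 = 20.
No other integer combination yields more.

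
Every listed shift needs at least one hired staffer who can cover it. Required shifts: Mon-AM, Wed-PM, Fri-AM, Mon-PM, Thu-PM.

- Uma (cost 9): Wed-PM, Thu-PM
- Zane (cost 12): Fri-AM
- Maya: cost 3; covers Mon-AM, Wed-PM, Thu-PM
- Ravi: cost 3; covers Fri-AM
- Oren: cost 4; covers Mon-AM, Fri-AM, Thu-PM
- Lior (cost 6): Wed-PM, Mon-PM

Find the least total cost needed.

The greedy cost-per-new-shift heuristic would pick Maya, Ravi, and Lior for 12, but a cheaper cover exists.
Choose Oren and Lior: together they cover Mon-AM, Wed-PM, Fri-AM, Mon-PM, Thu-PM — every shift.
Total cost: 4 + 6 = 10.
No cover costs less than 10.

10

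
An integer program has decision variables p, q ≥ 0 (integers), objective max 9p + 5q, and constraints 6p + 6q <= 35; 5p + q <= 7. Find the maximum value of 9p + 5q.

25

The continuous relaxation peaks at (0.292, 5.54) with value 30.33; rounding to a feasible lattice point costs some objective.
(p,q)=(0,5): 6·0+6·5=30≤35, 5·0+1·5=5≤7, objective 25.
(p,q)=(0,4): 6·0+6·4=24≤35, 5·0+1·4=4≤7, objective 20.
Maximum is 25 at (p,q)=(0,5).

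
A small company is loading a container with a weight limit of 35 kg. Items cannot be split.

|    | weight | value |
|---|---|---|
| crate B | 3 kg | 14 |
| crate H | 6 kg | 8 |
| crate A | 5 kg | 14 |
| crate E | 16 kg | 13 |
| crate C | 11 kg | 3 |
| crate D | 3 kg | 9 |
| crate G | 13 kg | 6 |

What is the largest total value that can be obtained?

Take crate B, crate H, crate A, crate E, and crate D: weight 3 + 6 + 5 + 16 + 3 = 33 ≤ 35, value 14 + 8 + 14 + 13 + 9 = 58.
No other feasible combination does better.

58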